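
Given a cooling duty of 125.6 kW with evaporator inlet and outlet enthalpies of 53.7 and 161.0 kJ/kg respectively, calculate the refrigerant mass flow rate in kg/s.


dh = 161.0 - 53.7 = 107.3 kJ/kg
m_dot = Q / dh = 125.6 / 107.3 = 1.1705 kg/s

1.1705


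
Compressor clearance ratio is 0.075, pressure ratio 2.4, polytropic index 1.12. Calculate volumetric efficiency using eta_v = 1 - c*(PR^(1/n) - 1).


PR^(1/n) = 2.4^(1/1.12) = 2.18511512
eta_v = 1 - 0.075 * (2.18511512 - 1)
eta_v = 0.9111

0.9111


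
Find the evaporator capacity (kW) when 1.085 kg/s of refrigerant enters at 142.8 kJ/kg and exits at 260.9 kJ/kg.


dh = 260.9 - 142.8 = 118.1 kJ/kg
Q_evap = m_dot * dh = 1.085 * 118.1
Q_evap = 128.14 kW

128.14


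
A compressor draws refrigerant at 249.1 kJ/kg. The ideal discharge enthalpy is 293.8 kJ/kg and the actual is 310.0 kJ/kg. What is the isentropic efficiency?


dh_ideal = 293.8 - 249.1 = 44.7 kJ/kg
dh_actual = 310.0 - 249.1 = 60.9 kJ/kg
eta_s = dh_ideal / dh_actual = 44.7 / 60.9
eta_s = 0.734

0.734


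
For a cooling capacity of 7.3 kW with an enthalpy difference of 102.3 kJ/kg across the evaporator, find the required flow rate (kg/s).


m_dot = Q / dh
m_dot = 7.3 / 102.3
m_dot = 0.0714 kg/s

0.0714


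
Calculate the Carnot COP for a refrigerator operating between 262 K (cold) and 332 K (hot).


dT = 332 - 262 = 70 K
COP_carnot = T_cold / dT = 262 / 70
COP_carnot = 3.743

3.743


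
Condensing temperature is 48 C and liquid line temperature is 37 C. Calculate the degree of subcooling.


Subcooling = T_cond - T_liquid
Subcooling = 48 - 37
Subcooling = 11 K

11


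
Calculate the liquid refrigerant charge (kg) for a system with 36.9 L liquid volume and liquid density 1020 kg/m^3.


Charge = V * rho / 1000
Charge = 36.9 * 1020 / 1000
Charge = 37.64 kg

37.64


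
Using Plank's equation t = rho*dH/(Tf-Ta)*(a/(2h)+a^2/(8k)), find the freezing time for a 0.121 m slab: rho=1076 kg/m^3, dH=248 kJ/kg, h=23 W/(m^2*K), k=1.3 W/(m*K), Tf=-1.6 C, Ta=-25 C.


dT = -1.6 - (-25) = 23.4 K
term1 = a/(2h) = 0.121/(2*23) = 0.002630434783
term2 = a^2/(8k) = 0.121^2/(8*1.3) = 0.001407788462
t = rho*dH*1000/dT * (term1 + term2)
t = 1076*248*1000/23.4 * (0.002630434783 + 0.001407788462)
t = 46051 s

46051


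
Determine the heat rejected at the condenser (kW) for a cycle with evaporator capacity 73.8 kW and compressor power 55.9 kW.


Q_cond = Q_evap + W
Q_cond = 73.8 + 55.9
Q_cond = 129.7 kW

129.7


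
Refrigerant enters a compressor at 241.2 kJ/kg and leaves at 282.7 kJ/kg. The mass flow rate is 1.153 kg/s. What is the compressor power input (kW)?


dh = 282.7 - 241.2 = 41.5 kJ/kg
W = m_dot * dh = 1.153 * 41.5 = 47.85 kW

47.85


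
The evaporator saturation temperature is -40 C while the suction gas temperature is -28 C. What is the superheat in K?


Superheat = T_suction - T_evap
Superheat = -28 - (-40)
Superheat = 12 K

12


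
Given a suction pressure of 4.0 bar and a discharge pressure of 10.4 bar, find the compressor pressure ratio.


PR = P_high / P_low
PR = 10.4 / 4.0
PR = 2.6

2.6


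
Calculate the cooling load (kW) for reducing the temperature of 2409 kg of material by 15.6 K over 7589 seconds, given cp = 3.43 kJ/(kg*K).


Q = m * cp * dT / t
Q = 2409 * 3.43 * 15.6 / 7589
Q = 16.985 kW

16.985


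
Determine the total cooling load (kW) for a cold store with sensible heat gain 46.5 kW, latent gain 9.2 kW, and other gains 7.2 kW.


Q_total = Q_s + Q_l + Q_misc
Q_total = 46.5 + 9.2 + 7.2
Q_total = 62.9 kW

62.9


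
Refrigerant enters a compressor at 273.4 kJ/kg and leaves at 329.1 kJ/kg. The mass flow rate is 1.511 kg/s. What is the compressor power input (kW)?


dh = 329.1 - 273.4 = 55.7 kJ/kg
W = m_dot * dh = 1.511 * 55.7 = 84.16 kW

84.16


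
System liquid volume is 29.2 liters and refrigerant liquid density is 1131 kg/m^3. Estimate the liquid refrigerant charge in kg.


Charge = V * rho / 1000
Charge = 29.2 * 1131 / 1000
Charge = 33.03 kg

33.03


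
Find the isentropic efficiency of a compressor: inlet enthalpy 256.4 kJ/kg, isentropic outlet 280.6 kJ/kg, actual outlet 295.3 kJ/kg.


dh_ideal = 280.6 - 256.4 = 24.2 kJ/kg
dh_actual = 295.3 - 256.4 = 38.9 kJ/kg
eta_s = dh_ideal / dh_actual = 24.2 / 38.9
eta_s = 0.6221

0.6221


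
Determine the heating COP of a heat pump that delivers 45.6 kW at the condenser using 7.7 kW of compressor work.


COP_hp = Q_cond / W
COP_hp = 45.6 / 7.7
COP_hp = 5.922

5.922


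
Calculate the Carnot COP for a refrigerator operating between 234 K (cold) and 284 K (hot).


dT = 284 - 234 = 50 K
COP_carnot = T_cold / dT = 234 / 50
COP_carnot = 4.68

4.68


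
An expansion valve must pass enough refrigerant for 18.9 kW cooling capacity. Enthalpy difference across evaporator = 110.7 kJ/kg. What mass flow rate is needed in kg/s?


m_dot = Q / dh
m_dot = 18.9 / 110.7
m_dot = 0.1707 kg/s

0.1707


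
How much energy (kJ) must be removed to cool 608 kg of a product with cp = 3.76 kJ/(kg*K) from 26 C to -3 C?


dT = 26 - (-3) = 29 K
Q = m * cp * dT = 608 * 3.76 * 29
Q = 66296 kJ

66296


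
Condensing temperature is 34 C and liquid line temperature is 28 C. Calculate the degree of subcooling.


Subcooling = T_cond - T_liquid
Subcooling = 34 - 28
Subcooling = 6 K

6


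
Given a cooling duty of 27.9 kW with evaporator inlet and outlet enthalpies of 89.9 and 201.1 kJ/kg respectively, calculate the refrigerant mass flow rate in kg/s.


dh = 201.1 - 89.9 = 111.2 kJ/kg
m_dot = Q / dh = 27.9 / 111.2 = 0.2509 kg/s

0.2509


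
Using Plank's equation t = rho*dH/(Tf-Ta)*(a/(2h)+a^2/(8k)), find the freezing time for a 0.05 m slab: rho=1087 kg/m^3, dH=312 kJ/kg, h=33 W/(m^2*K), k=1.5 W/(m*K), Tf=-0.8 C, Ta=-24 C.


dT = -0.8 - (-24) = 23.2 K
term1 = a/(2h) = 0.05/(2*33) = 0.0007575757576
term2 = a^2/(8k) = 0.05^2/(8*1.5) = 0.0002083333333
t = rho*dH*1000/dT * (term1 + term2)
t = 1087*312*1000/23.2 * (0.0007575757576 + 0.0002083333333)
t = 14120 s

14120


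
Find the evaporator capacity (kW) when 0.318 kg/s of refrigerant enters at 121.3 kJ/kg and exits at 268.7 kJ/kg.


dh = 268.7 - 121.3 = 147.4 kJ/kg
Q_evap = m_dot * dh = 0.318 * 147.4
Q_evap = 46.87 kW

46.87


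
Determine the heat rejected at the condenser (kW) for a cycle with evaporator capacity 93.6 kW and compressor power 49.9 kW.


Q_cond = Q_evap + W
Q_cond = 93.6 + 49.9
Q_cond = 143.5 kW

143.5


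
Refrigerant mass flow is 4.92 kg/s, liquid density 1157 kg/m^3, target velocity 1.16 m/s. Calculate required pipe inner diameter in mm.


A = m_dot / (rho * v) = 4.92 / (1157 * 1.16) = 0.003665842101 m^2
d = sqrt(4*A/pi) * 1000
d = 68.3 mm

68.3


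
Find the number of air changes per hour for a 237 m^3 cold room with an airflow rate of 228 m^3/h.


ACH = flow / volume
ACH = 228 / 237
ACH = 0.962

0.962


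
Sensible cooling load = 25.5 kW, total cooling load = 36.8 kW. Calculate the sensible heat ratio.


SHR = Q_sensible / Q_total
SHR = 25.5 / 36.8
SHR = 0.693

0.693


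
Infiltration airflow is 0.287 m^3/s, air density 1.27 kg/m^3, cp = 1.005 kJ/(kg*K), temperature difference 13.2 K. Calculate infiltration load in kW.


Q = V_dot * rho * cp * dT
Q = 0.287 * 1.27 * 1.005 * 13.2
Q = 4.835 kW

4.835


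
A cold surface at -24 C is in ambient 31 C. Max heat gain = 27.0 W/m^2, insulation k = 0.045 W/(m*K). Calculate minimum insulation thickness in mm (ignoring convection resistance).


dT = 31 - (-24) = 55 K
thickness = k * dT / q_max * 1000
thickness = 0.045 * 55 / 27.0 * 1000
thickness = 91.7 mm

91.7


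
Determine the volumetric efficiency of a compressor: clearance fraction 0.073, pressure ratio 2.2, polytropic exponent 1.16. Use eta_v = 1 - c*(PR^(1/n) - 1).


PR^(1/n) = 2.2^(1/1.16) = 1.97329478
eta_v = 1 - 0.073 * (1.97329478 - 1)
eta_v = 0.9289

0.9289


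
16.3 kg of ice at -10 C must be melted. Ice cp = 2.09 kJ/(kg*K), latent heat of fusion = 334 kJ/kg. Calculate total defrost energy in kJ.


Sensible heat = cp * dT = 2.09 * 10 = 20.9 kJ/kg
Total per kg = 20.9 + 334 = 354.9 kJ/kg
Q = m * total = 16.3 * 354.9
Q = 5784.9 kJ

5784.9


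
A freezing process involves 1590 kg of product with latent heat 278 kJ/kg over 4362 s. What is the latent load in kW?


Q_lat = m * h_fg / t
Q_lat = 1590 * 278 / 4362
Q_lat = 101.33 kW

101.33


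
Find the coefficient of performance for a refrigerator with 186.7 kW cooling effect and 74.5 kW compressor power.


COP = Q_evap / W
COP = 186.7 / 74.5
COP = 2.506

2.506


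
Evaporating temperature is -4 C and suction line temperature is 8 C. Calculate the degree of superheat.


Superheat = T_suction - T_evap
Superheat = 8 - (-4)
Superheat = 12 K

12


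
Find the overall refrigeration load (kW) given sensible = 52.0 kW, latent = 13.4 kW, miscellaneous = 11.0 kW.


Q_total = Q_s + Q_l + Q_misc
Q_total = 52.0 + 13.4 + 11.0
Q_total = 76.4 kW

76.4


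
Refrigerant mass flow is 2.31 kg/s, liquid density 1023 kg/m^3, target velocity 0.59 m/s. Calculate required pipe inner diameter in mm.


A = m_dot / (rho * v) = 2.31 / (1023 * 0.59) = 0.003827227993 m^2
d = sqrt(4*A/pi) * 1000
d = 69.8 mm

69.8


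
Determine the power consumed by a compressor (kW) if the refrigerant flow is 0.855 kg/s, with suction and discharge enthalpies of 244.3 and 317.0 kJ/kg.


dh = 317.0 - 244.3 = 72.7 kJ/kg
W = m_dot * dh = 0.855 * 72.7 = 62.16 kW

62.16


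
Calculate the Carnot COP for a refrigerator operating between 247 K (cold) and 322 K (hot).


dT = 322 - 247 = 75 K
COP_carnot = T_cold / dT = 247 / 75
COP_carnot = 3.293

3.293


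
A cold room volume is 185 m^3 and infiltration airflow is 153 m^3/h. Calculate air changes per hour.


ACH = flow / volume
ACH = 153 / 185
ACH = 0.827

0.827


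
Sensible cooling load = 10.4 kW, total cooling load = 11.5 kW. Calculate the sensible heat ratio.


SHR = Q_sensible / Q_total
SHR = 10.4 / 11.5
SHR = 0.904

0.904


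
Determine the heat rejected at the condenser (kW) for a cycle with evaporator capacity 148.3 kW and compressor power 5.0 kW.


Q_cond = Q_evap + W
Q_cond = 148.3 + 5.0
Q_cond = 153.3 kW

153.3


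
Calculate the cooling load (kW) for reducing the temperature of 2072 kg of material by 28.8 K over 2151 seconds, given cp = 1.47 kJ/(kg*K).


Q = m * cp * dT / t
Q = 2072 * 1.47 * 28.8 / 2151
Q = 40.781 kW

40.781


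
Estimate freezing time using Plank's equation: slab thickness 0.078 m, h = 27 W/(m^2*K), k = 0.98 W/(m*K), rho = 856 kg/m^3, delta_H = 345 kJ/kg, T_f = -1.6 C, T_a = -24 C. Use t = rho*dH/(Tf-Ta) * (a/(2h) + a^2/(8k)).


dT = -1.6 - (-24) = 22.4 K
term1 = a/(2h) = 0.078/(2*27) = 0.001444444444
term2 = a^2/(8k) = 0.078^2/(8*0.98) = 0.0007760204082
t = rho*dH*1000/dT * (term1 + term2)
t = 856*345*1000/22.4 * (0.001444444444 + 0.0007760204082)
t = 29274 s

29274


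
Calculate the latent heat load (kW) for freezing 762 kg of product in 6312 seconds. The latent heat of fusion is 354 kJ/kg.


Q_lat = m * h_fg / t
Q_lat = 762 * 354 / 6312
Q_lat = 42.74 kW

42.74


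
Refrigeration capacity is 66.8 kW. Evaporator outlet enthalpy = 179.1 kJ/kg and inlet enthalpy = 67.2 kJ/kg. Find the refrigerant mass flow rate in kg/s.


dh = 179.1 - 67.2 = 111.9 kJ/kg
m_dot = Q / dh = 66.8 / 111.9 = 0.597 kg/s

0.597


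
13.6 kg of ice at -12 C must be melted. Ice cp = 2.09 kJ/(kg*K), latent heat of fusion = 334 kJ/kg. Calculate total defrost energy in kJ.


Sensible heat = cp * dT = 2.09 * 12 = 25.08 kJ/kg
Total per kg = 25.08 + 334 = 359.08 kJ/kg
Q = m * total = 13.6 * 359.08
Q = 4883.5 kJ

4883.5


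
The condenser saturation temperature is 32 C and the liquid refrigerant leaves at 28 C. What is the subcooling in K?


Subcooling = T_cond - T_liquid
Subcooling = 32 - 28
Subcooling = 4 K

4


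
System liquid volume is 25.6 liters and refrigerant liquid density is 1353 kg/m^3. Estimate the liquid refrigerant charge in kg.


Charge = V * rho / 1000
Charge = 25.6 * 1353 / 1000
Charge = 34.64 kg

34.64


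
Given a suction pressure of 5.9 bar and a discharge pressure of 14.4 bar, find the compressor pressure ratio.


PR = P_high / P_low
PR = 14.4 / 5.9
PR = 2.441

2.441


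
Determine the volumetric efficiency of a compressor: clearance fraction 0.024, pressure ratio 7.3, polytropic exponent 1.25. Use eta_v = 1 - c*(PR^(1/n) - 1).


PR^(1/n) = 7.3^(1/1.25) = 4.90521772
eta_v = 1 - 0.024 * (4.90521772 - 1)
eta_v = 0.9063

0.9063


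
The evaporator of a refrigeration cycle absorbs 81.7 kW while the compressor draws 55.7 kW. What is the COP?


COP = Q_evap / W
COP = 81.7 / 55.7
COP = 1.467

1.467


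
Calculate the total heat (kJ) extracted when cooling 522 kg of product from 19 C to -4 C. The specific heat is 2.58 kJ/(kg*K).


dT = 19 - (-4) = 23 K
Q = m * cp * dT = 522 * 2.58 * 23
Q = 30975 kJ

30975


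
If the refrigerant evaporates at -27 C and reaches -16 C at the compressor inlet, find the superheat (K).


Superheat = T_suction - T_evap
Superheat = -16 - (-27)
Superheat = 11 K

11


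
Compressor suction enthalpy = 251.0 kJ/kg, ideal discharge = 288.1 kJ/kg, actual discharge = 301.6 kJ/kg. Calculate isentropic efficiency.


dh_ideal = 288.1 - 251.0 = 37.1 kJ/kg
dh_actual = 301.6 - 251.0 = 50.6 kJ/kg
eta_s = dh_ideal / dh_actual = 37.1 / 50.6
eta_s = 0.7332

0.7332


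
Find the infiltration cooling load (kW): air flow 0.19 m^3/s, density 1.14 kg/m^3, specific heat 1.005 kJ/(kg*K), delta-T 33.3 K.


Q = V_dot * rho * cp * dT
Q = 0.19 * 1.14 * 1.005 * 33.3
Q = 7.249 kW

7.249


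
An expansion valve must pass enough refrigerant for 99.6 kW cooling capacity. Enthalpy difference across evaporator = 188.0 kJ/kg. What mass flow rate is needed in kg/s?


m_dot = Q / dh
m_dot = 99.6 / 188.0
m_dot = 0.5298 kg/s

0.5298


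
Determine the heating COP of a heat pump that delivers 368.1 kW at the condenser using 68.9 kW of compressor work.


COP_hp = Q_cond / W
COP_hp = 368.1 / 68.9
COP_hp = 5.343

5.343


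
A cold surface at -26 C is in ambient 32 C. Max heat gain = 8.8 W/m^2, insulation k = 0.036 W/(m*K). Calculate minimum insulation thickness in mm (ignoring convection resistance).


dT = 32 - (-26) = 58 K
thickness = k * dT / q_max * 1000
thickness = 0.036 * 58 / 8.8 * 1000
thickness = 237.3 mm

237.3


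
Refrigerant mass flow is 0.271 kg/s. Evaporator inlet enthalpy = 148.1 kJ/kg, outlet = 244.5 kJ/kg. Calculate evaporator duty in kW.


dh = 244.5 - 148.1 = 96.4 kJ/kg
Q_evap = m_dot * dh = 0.271 * 96.4
Q_evap = 26.12 kW

26.12


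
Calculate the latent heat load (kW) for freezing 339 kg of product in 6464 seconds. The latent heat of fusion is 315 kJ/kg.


Q_lat = m * h_fg / t
Q_lat = 339 * 315 / 6464
Q_lat = 16.52 kW

16.52


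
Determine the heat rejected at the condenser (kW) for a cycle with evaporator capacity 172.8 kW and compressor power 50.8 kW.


Q_cond = Q_evap + W
Q_cond = 172.8 + 50.8
Q_cond = 223.6 kW

223.6


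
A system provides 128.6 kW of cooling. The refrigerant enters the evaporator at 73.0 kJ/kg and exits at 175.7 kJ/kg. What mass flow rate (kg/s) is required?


dh = 175.7 - 73.0 = 102.7 kJ/kg
m_dot = Q / dh = 128.6 / 102.7 = 1.2522 kg/s

1.2522


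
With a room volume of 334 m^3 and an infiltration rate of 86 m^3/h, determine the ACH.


ACH = flow / volume
ACH = 86 / 334
ACH = 0.257

0.257


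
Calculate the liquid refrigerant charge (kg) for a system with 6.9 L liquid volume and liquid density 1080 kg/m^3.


Charge = V * rho / 1000
Charge = 6.9 * 1080 / 1000
Charge = 7.45 kg

7.45


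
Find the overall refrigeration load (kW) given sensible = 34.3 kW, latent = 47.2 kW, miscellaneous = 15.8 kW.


Q_total = Q_s + Q_l + Q_misc
Q_total = 34.3 + 47.2 + 15.8
Q_total = 97.3 kW

97.3


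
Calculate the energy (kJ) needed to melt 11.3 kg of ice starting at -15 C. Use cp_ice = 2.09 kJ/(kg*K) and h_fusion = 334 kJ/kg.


Sensible heat = cp * dT = 2.09 * 15 = 31.35 kJ/kg
Total per kg = 31.35 + 334 = 365.35 kJ/kg
Q = m * total = 11.3 * 365.35
Q = 4128.5 kJ

4128.5


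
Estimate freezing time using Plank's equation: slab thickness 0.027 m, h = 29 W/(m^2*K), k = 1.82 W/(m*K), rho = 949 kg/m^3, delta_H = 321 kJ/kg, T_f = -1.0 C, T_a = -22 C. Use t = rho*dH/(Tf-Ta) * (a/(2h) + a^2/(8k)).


dT = -1.0 - (-22) = 21.0 K
term1 = a/(2h) = 0.027/(2*29) = 0.0004655172414
term2 = a^2/(8k) = 0.027^2/(8*1.82) = 0.00005006868132
t = rho*dH*1000/dT * (term1 + term2)
t = 949*321*1000/21.0 * (0.0004655172414 + 0.00005006868132)
t = 7479 s

7479


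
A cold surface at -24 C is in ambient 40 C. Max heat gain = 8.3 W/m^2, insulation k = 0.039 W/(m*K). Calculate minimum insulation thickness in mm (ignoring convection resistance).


dT = 40 - (-24) = 64 K
thickness = k * dT / q_max * 1000
thickness = 0.039 * 64 / 8.3 * 1000
thickness = 300.7 mm

300.7


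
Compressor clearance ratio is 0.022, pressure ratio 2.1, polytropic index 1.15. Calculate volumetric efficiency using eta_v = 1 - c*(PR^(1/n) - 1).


PR^(1/n) = 2.1^(1/1.15) = 1.90629756
eta_v = 1 - 0.022 * (1.90629756 - 1)
eta_v = 0.9801

0.9801


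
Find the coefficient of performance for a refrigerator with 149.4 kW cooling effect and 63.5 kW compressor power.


COP = Q_evap / W
COP = 149.4 / 63.5
COP = 2.353

2.353


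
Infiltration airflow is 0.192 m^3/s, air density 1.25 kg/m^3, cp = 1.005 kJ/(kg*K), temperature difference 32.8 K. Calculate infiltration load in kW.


Q = V_dot * rho * cp * dT
Q = 0.192 * 1.25 * 1.005 * 32.8
Q = 7.911 kW

7.911


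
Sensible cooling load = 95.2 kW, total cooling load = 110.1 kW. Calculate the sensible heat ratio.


SHR = Q_sensible / Q_total
SHR = 95.2 / 110.1
SHR = 0.865

0.865


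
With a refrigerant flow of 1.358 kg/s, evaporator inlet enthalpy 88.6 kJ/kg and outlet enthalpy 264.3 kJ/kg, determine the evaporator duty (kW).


dh = 264.3 - 88.6 = 175.7 kJ/kg
Q_evap = m_dot * dh = 1.358 * 175.7
Q_evap = 238.6 kW

238.6


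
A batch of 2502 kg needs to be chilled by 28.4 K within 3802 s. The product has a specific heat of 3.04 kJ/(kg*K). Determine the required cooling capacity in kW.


Q = m * cp * dT / t
Q = 2502 * 3.04 * 28.4 / 3802
Q = 56.816 kW

56.816


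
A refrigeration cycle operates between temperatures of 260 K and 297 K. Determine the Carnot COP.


dT = 297 - 260 = 37 K
COP_carnot = T_cold / dT = 260 / 37
COP_carnot = 7.027

7.027


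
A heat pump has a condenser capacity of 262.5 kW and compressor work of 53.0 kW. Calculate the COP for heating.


COP_hp = Q_cond / W
COP_hp = 262.5 / 53.0
COP_hp = 4.953

4.953


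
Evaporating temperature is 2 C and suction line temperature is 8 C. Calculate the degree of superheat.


Superheat = T_suction - T_evap
Superheat = 8 - (2)
Superheat = 6 K

6


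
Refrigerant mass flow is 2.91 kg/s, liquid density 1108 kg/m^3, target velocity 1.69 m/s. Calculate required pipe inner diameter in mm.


A = m_dot / (rho * v) = 2.91 / (1108 * 1.69) = 0.001554055497 m^2
d = sqrt(4*A/pi) * 1000
d = 44.5 mm

44.5


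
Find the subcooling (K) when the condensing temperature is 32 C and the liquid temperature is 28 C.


Subcooling = T_cond - T_liquid
Subcooling = 32 - 28
Subcooling = 4 K

4


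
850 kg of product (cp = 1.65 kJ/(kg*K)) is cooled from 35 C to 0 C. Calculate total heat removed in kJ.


dT = 35 - (0) = 35 K
Q = m * cp * dT = 850 * 1.65 * 35
Q = 49088 kJ

49088


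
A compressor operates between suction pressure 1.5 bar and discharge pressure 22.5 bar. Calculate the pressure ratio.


PR = P_high / P_low
PR = 22.5 / 1.5
PR = 15.0

15.0


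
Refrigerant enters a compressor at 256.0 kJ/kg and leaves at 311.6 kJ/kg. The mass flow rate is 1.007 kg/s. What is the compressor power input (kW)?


dh = 311.6 - 256.0 = 55.6 kJ/kg
W = m_dot * dh = 1.007 * 55.6 = 55.99 kW

55.99


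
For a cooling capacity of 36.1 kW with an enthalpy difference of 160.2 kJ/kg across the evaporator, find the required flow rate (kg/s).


m_dot = Q / dh
m_dot = 36.1 / 160.2
m_dot = 0.2253 kg/s

0.2253


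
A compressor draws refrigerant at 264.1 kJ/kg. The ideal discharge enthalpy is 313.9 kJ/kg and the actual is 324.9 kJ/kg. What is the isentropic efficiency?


dh_ideal = 313.9 - 264.1 = 49.8 kJ/kg
dh_actual = 324.9 - 264.1 = 60.8 kJ/kg
eta_s = dh_ideal / dh_actual = 49.8 / 60.8
eta_s = 0.8191

0.8191


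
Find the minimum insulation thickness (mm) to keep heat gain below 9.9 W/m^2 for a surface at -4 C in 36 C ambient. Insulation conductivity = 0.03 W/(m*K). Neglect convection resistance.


dT = 36 - (-4) = 40 K
thickness = k * dT / q_max * 1000
thickness = 0.03 * 40 / 9.9 * 1000
thickness = 121.2 mm

121.2


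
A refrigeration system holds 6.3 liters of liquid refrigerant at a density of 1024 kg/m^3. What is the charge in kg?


Charge = V * rho / 1000
Charge = 6.3 * 1024 / 1000
Charge = 6.45 kg

6.45


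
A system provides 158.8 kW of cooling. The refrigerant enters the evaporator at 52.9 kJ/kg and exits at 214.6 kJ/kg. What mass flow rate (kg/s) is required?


dh = 214.6 - 52.9 = 161.7 kJ/kg
m_dot = Q / dh = 158.8 / 161.7 = 0.9821 kg/s

0.9821


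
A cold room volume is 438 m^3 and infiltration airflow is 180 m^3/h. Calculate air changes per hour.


ACH = flow / volume
ACH = 180 / 438
ACH = 0.411

0.411


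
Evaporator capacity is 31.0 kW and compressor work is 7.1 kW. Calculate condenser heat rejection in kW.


Q_cond = Q_evap + W
Q_cond = 31.0 + 7.1
Q_cond = 38.1 kW

38.1


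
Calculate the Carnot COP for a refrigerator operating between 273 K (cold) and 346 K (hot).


dT = 346 - 273 = 73 K
COP_carnot = T_cold / dT = 273 / 73
COP_carnot = 3.74

3.74


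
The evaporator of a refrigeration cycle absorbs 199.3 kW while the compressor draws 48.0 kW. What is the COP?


COP = Q_evap / W
COP = 199.3 / 48.0
COP = 4.152

4.152


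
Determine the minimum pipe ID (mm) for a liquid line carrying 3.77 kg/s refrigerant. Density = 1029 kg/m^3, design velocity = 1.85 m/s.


A = m_dot / (rho * v) = 3.77 / (1029 * 1.85) = 0.001980406062 m^2
d = sqrt(4*A/pi) * 1000
d = 50.2 mm

50.2


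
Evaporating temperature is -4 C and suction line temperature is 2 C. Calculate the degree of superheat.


Superheat = T_suction - T_evap
Superheat = 2 - (-4)
Superheat = 6 K

6


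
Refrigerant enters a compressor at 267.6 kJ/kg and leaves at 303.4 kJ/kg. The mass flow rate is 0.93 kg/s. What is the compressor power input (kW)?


dh = 303.4 - 267.6 = 35.8 kJ/kg
W = m_dot * dh = 0.93 * 35.8 = 33.29 kW

33.29


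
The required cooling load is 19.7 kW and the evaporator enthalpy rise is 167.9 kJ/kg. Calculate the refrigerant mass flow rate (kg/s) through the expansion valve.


m_dot = Q / dh
m_dot = 19.7 / 167.9
m_dot = 0.1173 kg/s

0.1173


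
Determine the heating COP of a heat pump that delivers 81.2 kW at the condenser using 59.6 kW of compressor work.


COP_hp = Q_cond / W
COP_hp = 81.2 / 59.6
COP_hp = 1.362

1.362


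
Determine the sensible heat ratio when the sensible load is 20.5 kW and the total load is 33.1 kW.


SHR = Q_sensible / Q_total
SHR = 20.5 / 33.1
SHR = 0.619

0.619


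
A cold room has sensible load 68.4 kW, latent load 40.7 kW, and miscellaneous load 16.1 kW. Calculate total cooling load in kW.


Q_total = Q_s + Q_l + Q_misc
Q_total = 68.4 + 40.7 + 16.1
Q_total = 125.2 kW

125.2


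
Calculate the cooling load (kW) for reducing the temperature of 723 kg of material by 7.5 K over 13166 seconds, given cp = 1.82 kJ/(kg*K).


Q = m * cp * dT / t
Q = 723 * 1.82 * 7.5 / 13166
Q = 0.75 kW

0.75


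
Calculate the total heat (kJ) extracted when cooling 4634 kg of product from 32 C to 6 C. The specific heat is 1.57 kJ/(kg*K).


dT = 32 - (6) = 26 K
Q = m * cp * dT = 4634 * 1.57 * 26
Q = 189160 kJ

189160


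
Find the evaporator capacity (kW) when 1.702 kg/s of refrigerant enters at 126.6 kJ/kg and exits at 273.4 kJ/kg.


dh = 273.4 - 126.6 = 146.8 kJ/kg
Q_evap = m_dot * dh = 1.702 * 146.8
Q_evap = 249.85 kW

249.85


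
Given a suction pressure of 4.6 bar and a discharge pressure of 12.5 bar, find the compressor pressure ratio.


PR = P_high / P_low
PR = 12.5 / 4.6
PR = 2.717

2.717


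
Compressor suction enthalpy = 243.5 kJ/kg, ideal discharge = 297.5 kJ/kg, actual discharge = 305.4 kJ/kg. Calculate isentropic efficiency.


dh_ideal = 297.5 - 243.5 = 54.0 kJ/kg
dh_actual = 305.4 - 243.5 = 61.9 kJ/kg
eta_s = dh_ideal / dh_actual = 54.0 / 61.9
eta_s = 0.8724

0.8724


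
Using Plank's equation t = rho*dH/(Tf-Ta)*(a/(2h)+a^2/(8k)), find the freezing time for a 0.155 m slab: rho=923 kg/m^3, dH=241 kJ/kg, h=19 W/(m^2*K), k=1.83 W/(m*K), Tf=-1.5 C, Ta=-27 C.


dT = -1.5 - (-27) = 25.5 K
term1 = a/(2h) = 0.155/(2*19) = 0.004078947368
term2 = a^2/(8k) = 0.155^2/(8*1.83) = 0.001641051913
t = rho*dH*1000/dT * (term1 + term2)
t = 923*241*1000/25.5 * (0.004078947368 + 0.001641051913)
t = 49897 s

49897


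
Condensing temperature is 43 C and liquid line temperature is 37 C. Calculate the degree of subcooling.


Subcooling = T_cond - T_liquid
Subcooling = 43 - 37
Subcooling = 6 K

6


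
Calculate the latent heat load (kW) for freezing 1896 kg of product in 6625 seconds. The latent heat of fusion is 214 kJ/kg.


Q_lat = m * h_fg / t
Q_lat = 1896 * 214 / 6625
Q_lat = 61.24 kW

61.24


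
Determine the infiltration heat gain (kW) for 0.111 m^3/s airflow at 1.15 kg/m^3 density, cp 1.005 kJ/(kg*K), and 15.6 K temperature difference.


Q = V_dot * rho * cp * dT
Q = 0.111 * 1.15 * 1.005 * 15.6
Q = 2.001 kW

2.001


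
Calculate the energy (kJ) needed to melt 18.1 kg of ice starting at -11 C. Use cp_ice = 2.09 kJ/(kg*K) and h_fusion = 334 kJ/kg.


Sensible heat = cp * dT = 2.09 * 11 = 22.99 kJ/kg
Total per kg = 22.99 + 334 = 356.99 kJ/kg
Q = m * total = 18.1 * 356.99
Q = 6461.5 kJ

6461.5


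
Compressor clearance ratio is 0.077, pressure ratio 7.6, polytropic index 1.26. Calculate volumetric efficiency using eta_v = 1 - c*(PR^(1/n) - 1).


PR^(1/n) = 7.6^(1/1.26) = 5.00101787
eta_v = 1 - 0.077 * (5.00101787 - 1)
eta_v = 0.6919

0.6919


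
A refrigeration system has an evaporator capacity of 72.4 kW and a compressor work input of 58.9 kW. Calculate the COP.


COP = Q_evap / W
COP = 72.4 / 58.9
COP = 1.229

1.229


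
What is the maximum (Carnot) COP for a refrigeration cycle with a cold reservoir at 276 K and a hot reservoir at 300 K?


dT = 300 - 276 = 24 K
COP_carnot = T_cold / dT = 276 / 24
COP_carnot = 11.5

11.5


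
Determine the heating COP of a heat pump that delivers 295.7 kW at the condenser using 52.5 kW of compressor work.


COP_hp = Q_cond / W
COP_hp = 295.7 / 52.5
COP_hp = 5.632

5.632


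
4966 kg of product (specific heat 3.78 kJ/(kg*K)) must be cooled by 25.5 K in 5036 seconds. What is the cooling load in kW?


Q = m * cp * dT / t
Q = 4966 * 3.78 * 25.5 / 5036
Q = 95.05 kW

95.05


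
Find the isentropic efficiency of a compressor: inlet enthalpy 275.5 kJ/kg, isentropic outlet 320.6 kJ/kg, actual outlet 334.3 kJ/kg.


dh_ideal = 320.6 - 275.5 = 45.1 kJ/kg
dh_actual = 334.3 - 275.5 = 58.8 kJ/kg
eta_s = dh_ideal / dh_actual = 45.1 / 58.8
eta_s = 0.767

0.767


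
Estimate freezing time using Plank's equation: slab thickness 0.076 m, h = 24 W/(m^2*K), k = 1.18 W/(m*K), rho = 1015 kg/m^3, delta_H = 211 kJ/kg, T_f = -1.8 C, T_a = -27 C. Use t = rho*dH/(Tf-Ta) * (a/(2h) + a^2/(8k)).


dT = -1.8 - (-27) = 25.2 K
term1 = a/(2h) = 0.076/(2*24) = 0.001583333333
term2 = a^2/(8k) = 0.076^2/(8*1.18) = 0.0006118644068
t = rho*dH*1000/dT * (term1 + term2)
t = 1015*211*1000/25.2 * (0.001583333333 + 0.0006118644068)
t = 18656 s

18656


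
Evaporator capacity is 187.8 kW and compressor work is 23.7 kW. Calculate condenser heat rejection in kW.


Q_cond = Q_evap + W
Q_cond = 187.8 + 23.7
Q_cond = 211.5 kW

211.5


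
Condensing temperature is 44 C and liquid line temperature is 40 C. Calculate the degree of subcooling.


Subcooling = T_cond - T_liquid
Subcooling = 44 - 40
Subcooling = 4 K

4


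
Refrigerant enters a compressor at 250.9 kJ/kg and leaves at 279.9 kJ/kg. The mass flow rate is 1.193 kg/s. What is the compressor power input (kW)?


dh = 279.9 - 250.9 = 29.0 kJ/kg
W = m_dot * dh = 1.193 * 29.0 = 34.6 kW

34.6


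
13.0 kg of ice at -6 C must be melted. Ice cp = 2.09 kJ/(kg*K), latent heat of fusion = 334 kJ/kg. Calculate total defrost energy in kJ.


Sensible heat = cp * dT = 2.09 * 6 = 12.54 kJ/kg
Total per kg = 12.54 + 334 = 346.54 kJ/kg
Q = m * total = 13.0 * 346.54
Q = 4505.0 kJ

4505.0


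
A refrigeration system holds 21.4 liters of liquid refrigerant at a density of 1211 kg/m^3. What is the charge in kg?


Charge = V * rho / 1000
Charge = 21.4 * 1211 / 1000
Charge = 25.92 kg

25.92


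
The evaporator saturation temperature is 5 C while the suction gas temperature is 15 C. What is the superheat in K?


Superheat = T_suction - T_evap
Superheat = 15 - (5)
Superheat = 10 K

10


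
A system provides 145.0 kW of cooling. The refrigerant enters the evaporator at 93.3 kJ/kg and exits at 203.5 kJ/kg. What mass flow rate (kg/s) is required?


dh = 203.5 - 93.3 = 110.2 kJ/kg
m_dot = Q / dh = 145.0 / 110.2 = 1.3158 kg/s

1.3158


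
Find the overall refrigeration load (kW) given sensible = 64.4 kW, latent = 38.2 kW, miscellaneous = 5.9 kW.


Q_total = Q_s + Q_l + Q_misc
Q_total = 64.4 + 38.2 + 5.9
Q_total = 108.5 kW

108.5


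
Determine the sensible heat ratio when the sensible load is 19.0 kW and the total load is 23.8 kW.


SHR = Q_sensible / Q_total
SHR = 19.0 / 23.8
SHR = 0.798

0.798


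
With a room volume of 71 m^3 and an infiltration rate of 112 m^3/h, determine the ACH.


ACH = flow / volume
ACH = 112 / 71
ACH = 1.577

1.577


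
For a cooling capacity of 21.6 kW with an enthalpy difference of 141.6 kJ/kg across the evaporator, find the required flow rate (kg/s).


m_dot = Q / dh
m_dot = 21.6 / 141.6
m_dot = 0.1525 kg/s

0.1525


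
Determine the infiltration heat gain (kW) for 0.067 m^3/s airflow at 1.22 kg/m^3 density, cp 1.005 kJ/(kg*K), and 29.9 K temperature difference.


Q = V_dot * rho * cp * dT
Q = 0.067 * 1.22 * 1.005 * 29.9
Q = 2.456 kW

2.456


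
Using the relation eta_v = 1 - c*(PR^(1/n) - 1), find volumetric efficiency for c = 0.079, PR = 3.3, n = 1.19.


PR^(1/n) = 3.3^(1/1.19) = 2.72725659
eta_v = 1 - 0.079 * (2.72725659 - 1)
eta_v = 0.8635

0.8635


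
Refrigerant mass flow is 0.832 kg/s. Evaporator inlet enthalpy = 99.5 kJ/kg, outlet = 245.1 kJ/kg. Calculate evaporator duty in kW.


dh = 245.1 - 99.5 = 145.6 kJ/kg
Q_evap = m_dot * dh = 0.832 * 145.6
Q_evap = 121.14 kW

121.14


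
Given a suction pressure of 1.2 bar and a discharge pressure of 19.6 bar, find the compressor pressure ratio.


PR = P_high / P_low
PR = 19.6 / 1.2
PR = 16.333

16.333


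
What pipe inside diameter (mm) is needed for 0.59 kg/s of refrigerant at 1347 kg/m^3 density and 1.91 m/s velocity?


A = m_dot / (rho * v) = 0.59 / (1347 * 1.91) = 0.0002293248133 m^2
d = sqrt(4*A/pi) * 1000
d = 17.1 mm

17.1


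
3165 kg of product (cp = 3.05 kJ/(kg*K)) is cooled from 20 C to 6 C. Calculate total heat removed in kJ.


dT = 20 - (6) = 14 K
Q = m * cp * dT = 3165 * 3.05 * 14
Q = 135146 kJ

135146


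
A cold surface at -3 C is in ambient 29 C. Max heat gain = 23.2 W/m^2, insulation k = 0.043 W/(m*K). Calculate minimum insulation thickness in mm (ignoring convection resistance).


dT = 29 - (-3) = 32 K
thickness = k * dT / q_max * 1000
thickness = 0.043 * 32 / 23.2 * 1000
thickness = 59.3 mm

59.3


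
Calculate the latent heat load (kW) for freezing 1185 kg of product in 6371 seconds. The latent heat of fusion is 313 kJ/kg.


Q_lat = m * h_fg / t
Q_lat = 1185 * 313 / 6371
Q_lat = 58.22 kW

58.22


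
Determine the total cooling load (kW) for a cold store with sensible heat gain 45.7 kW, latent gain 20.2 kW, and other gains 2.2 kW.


Q_total = Q_s + Q_l + Q_misc
Q_total = 45.7 + 20.2 + 2.2
Q_total = 68.1 kW

68.1


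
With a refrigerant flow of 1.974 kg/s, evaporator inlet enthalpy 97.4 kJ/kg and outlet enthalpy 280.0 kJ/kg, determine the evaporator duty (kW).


dh = 280.0 - 97.4 = 182.6 kJ/kg
Q_evap = m_dot * dh = 1.974 * 182.6
Q_evap = 360.45 kW

360.45


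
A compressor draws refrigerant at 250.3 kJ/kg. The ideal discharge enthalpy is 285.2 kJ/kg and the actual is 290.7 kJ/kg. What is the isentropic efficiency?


dh_ideal = 285.2 - 250.3 = 34.9 kJ/kg
dh_actual = 290.7 - 250.3 = 40.4 kJ/kg
eta_s = dh_ideal / dh_actual = 34.9 / 40.4
eta_s = 0.8639

0.8639


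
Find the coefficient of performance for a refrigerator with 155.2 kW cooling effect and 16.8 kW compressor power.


COP = Q_evap / W
COP = 155.2 / 16.8
COP = 9.238

9.238


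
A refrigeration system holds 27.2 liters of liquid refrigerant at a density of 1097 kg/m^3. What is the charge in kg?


Charge = V * rho / 1000
Charge = 27.2 * 1097 / 1000
Charge = 29.84 kg

29.84


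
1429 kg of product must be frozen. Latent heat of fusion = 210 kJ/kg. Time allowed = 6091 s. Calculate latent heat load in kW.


Q_lat = m * h_fg / t
Q_lat = 1429 * 210 / 6091
Q_lat = 49.27 kW

49.27


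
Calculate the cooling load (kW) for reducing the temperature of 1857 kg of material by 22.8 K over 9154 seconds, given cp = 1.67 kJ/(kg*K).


Q = m * cp * dT / t
Q = 1857 * 1.67 * 22.8 / 9154
Q = 7.724 kW

7.724


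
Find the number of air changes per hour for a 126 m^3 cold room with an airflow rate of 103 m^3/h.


ACH = flow / volume
ACH = 103 / 126
ACH = 0.817

0.817


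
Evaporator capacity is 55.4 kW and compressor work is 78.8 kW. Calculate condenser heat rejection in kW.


Q_cond = Q_evap + W
Q_cond = 55.4 + 78.8
Q_cond = 134.2 kW

134.2


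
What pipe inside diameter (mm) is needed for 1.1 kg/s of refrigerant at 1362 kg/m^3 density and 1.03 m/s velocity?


A = m_dot / (rho * v) = 1.1 / (1362 * 1.03) = 0.000784112456 m^2
d = sqrt(4*A/pi) * 1000
d = 31.6 mm

31.6


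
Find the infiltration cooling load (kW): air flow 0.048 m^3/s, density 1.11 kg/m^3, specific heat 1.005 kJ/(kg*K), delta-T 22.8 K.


Q = V_dot * rho * cp * dT
Q = 0.048 * 1.11 * 1.005 * 22.8
Q = 1.221 kW

1.221


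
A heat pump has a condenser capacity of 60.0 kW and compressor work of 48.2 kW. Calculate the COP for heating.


COP_hp = Q_cond / W
COP_hp = 60.0 / 48.2
COP_hp = 1.245

1.245


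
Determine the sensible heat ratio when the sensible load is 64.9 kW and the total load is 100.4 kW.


SHR = Q_sensible / Q_total
SHR = 64.9 / 100.4
SHR = 0.646

0.646


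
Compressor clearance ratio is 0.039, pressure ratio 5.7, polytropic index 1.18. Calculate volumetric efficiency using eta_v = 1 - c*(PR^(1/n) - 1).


PR^(1/n) = 5.7^(1/1.18) = 4.37091048
eta_v = 1 - 0.039 * (4.37091048 - 1)
eta_v = 0.8685

0.8685


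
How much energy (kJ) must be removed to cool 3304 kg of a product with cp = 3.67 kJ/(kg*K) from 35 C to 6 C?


dT = 35 - (6) = 29 K
Q = m * cp * dT = 3304 * 3.67 * 29
Q = 351645 kJ

351645


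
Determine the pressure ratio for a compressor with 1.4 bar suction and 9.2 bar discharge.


PR = P_high / P_low
PR = 9.2 / 1.4
PR = 6.571

6.571


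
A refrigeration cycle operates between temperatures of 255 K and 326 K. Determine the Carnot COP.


dT = 326 - 255 = 71 K
COP_carnot = T_cold / dT = 255 / 71
COP_carnot = 3.592

3.592


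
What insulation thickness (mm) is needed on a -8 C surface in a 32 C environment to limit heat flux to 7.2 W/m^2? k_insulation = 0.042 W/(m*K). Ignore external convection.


dT = 32 - (-8) = 40 K
thickness = k * dT / q_max * 1000
thickness = 0.042 * 40 / 7.2 * 1000
thickness = 233.3 mm

233.3


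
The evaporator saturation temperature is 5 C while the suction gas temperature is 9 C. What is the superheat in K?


Superheat = T_suction - T_evap
Superheat = 9 - (5)
Superheat = 4 K

4


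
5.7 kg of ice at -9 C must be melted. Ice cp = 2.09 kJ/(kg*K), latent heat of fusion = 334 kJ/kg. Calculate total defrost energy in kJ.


Sensible heat = cp * dT = 2.09 * 9 = 18.81 kJ/kg
Total per kg = 18.81 + 334 = 352.81 kJ/kg
Q = m * total = 5.7 * 352.81
Q = 2011.0 kJ

2011.0


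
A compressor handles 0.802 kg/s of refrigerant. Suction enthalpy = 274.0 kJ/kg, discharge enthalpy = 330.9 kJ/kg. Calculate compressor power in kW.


dh = 330.9 - 274.0 = 56.9 kJ/kg
W = m_dot * dh = 0.802 * 56.9 = 45.63 kW

45.63


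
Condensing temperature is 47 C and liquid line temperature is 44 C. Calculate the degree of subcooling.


Subcooling = T_cond - T_liquid
Subcooling = 47 - 44
Subcooling = 3 K

3


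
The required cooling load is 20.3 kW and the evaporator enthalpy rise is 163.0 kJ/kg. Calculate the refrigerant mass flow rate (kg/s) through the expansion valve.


m_dot = Q / dh
m_dot = 20.3 / 163.0
m_dot = 0.1245 kg/s

0.1245


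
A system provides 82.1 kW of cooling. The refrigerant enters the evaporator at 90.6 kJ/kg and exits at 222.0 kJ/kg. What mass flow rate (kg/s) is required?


dh = 222.0 - 90.6 = 131.4 kJ/kg
m_dot = Q / dh = 82.1 / 131.4 = 0.6248 kg/s

0.6248


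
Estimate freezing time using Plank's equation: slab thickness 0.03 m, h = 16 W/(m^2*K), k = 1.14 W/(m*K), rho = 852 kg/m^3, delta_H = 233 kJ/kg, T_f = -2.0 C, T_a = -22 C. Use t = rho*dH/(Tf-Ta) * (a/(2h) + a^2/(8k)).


dT = -2.0 - (-22) = 20.0 K
term1 = a/(2h) = 0.03/(2*16) = 0.0009375
term2 = a^2/(8k) = 0.03^2/(8*1.14) = 0.00009868421053
t = rho*dH*1000/dT * (term1 + term2)
t = 852*233*1000/20.0 * (0.0009375 + 0.00009868421053)
t = 10285 s

10285


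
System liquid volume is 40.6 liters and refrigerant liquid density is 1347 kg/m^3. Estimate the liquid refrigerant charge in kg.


Charge = V * rho / 1000
Charge = 40.6 * 1347 / 1000
Charge = 54.69 kg

54.69


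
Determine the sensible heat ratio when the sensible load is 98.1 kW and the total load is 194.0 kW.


SHR = Q_sensible / Q_total
SHR = 98.1 / 194.0
SHR = 0.506

0.506


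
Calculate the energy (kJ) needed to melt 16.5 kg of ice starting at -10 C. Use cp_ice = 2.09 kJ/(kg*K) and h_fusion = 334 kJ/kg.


Sensible heat = cp * dT = 2.09 * 10 = 20.9 kJ/kg
Total per kg = 20.9 + 334 = 354.9 kJ/kg
Q = m * total = 16.5 * 354.9
Q = 5855.9 kJ

5855.9


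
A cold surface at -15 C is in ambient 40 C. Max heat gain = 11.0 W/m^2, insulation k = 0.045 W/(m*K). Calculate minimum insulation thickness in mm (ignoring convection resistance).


dT = 40 - (-15) = 55 K
thickness = k * dT / q_max * 1000
thickness = 0.045 * 55 / 11.0 * 1000
thickness = 225.0 mm

225.0


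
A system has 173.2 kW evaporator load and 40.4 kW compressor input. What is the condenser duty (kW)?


Q_cond = Q_evap + W
Q_cond = 173.2 + 40.4
Q_cond = 213.6 kW

213.6


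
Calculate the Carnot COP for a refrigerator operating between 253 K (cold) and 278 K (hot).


dT = 278 - 253 = 25 K
COP_carnot = T_cold / dT = 253 / 25
COP_carnot = 10.12

10.12


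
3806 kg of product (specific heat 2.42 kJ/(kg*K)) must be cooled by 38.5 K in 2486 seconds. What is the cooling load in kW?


Q = m * cp * dT / t
Q = 3806 * 2.42 * 38.5 / 2486
Q = 142.641 kW

142.641


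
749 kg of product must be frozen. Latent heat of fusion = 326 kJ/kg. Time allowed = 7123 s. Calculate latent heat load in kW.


Q_lat = m * h_fg / t
Q_lat = 749 * 326 / 7123
Q_lat = 34.28 kW

34.28


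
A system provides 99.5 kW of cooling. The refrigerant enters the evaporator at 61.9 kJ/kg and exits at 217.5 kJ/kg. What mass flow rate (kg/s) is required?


dh = 217.5 - 61.9 = 155.6 kJ/kg
m_dot = Q / dh = 99.5 / 155.6 = 0.6395 kg/s

0.6395


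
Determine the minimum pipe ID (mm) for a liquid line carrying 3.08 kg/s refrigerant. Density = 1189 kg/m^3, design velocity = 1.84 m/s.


A = m_dot / (rho * v) = 3.08 / (1189 * 1.84) = 0.001407832669 m^2
d = sqrt(4*A/pi) * 1000
d = 42.3 mm

42.3
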